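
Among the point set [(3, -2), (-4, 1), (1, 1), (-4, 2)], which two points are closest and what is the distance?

Computing all pairwise distances among 4 points:

d((3, -2), (-4, 1)) = 7.6158
d((3, -2), (1, 1)) = 3.6056
d((3, -2), (-4, 2)) = 8.0623
d((-4, 1), (1, 1)) = 5.0
d((-4, 1), (-4, 2)) = 1.0 <-- minimum
d((1, 1), (-4, 2)) = 5.099

Closest pair: (-4, 1) and (-4, 2) with distance 1.0

The closest pair is (-4, 1) and (-4, 2) with Euclidean distance 1.0. For 4 points, brute-force pairwise comparison is shown above. For large n, the divide-and-conquer algorithm (sort by x, recurse on halves, check the dividing strip) achieves O(n log n).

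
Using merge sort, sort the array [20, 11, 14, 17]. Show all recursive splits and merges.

Merge sort trace:

Split: [20, 11, 14, 17] -> [20, 11] and [14, 17]
  Split: [20, 11] -> [20] and [11]
  Merge: [20] + [11] -> [11, 20]
  Split: [14, 17] -> [14] and [17]
  Merge: [14] + [17] -> [14, 17]
Merge: [11, 20] + [14, 17] -> [11, 14, 17, 20]

Final sorted array: [11, 14, 17, 20]

The merge sort proceeds by recursively splitting the array and merging sorted halves.
After all merges, the sorted array is [11, 14, 17, 20].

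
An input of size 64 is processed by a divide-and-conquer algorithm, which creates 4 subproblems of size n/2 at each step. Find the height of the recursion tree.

For divide and conquer with division factor 2:

Problem sizes at each level:
Level 0: 64
Level 1: 32
Level 2: 16
Level 3: 8
Level 4: 4
Level 5: 2
Level 6: 1

The root is level 0 and the size-1 base case is level 6 (the tree spans levels 0 through 6, i.e. 7 levels counting the root), so the depth is the number of divisions: log_2(64) = 6

The recursion tree depth is log_2(64) = 6. At each level, the problem size is divided by 2, so it takes 6 divisions to reduce to a base case of size 1. The algorithm makes 4 recursive calls at each level.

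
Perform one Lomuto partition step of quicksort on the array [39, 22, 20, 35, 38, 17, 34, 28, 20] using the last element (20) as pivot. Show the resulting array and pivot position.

Lomuto partition with pivot = 20:

Initial array: [39, 22, 20, 35, 38, 17, 34, 28, 20]

arr[0]=39 > 20: no swap
arr[1]=22 > 20: no swap
arr[2]=20 <= 20: swap with position 0, array becomes [20, 22, 39, 35, 38, 17, 34, 28, 20]
arr[3]=35 > 20: no swap
arr[4]=38 > 20: no swap
arr[5]=17 <= 20: swap with position 1, array becomes [20, 17, 39, 35, 38, 22, 34, 28, 20]
arr[6]=34 > 20: no swap
arr[7]=28 > 20: no swap

Place pivot at position 2: [20, 17, 20, 35, 38, 22, 34, 28, 39]
Pivot position: 2

After partitioning with pivot 20, the array becomes [20, 17, 20, 35, 38, 22, 34, 28, 39]. The pivot is placed at index 2. All elements to the left of the pivot are <= 20, and all elements to the right are > 20.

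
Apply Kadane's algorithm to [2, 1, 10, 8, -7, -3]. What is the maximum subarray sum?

Using Kadane's algorithm on [2, 1, 10, 8, -7, -3]:

Scanning through the array:
Position 1 (value 1): max_ending_here = 3, max_so_far = 3
Position 2 (value 10): max_ending_here = 13, max_so_far = 13
Position 3 (value 8): max_ending_here = 21, max_so_far = 21
Position 4 (value -7): max_ending_here = 14, max_so_far = 21
Position 5 (value -3): max_ending_here = 11, max_so_far = 21

Maximum subarray: [2, 1, 10, 8]
Maximum sum: 21

The maximum subarray is [2, 1, 10, 8] with sum 21. This subarray runs from index 0 to index 3.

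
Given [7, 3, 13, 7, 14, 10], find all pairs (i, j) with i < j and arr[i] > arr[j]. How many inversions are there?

Finding inversions in [7, 3, 13, 7, 14, 10]:

(0, 1): arr[0]=7 > arr[1]=3
(2, 3): arr[2]=13 > arr[3]=7
(2, 5): arr[2]=13 > arr[5]=10
(4, 5): arr[4]=14 > arr[5]=10

Total inversions: 4

The array has 4 inversion(s): (0,1), (2,3), (2,5), (4,5). Each pair (i,j) satisfies i < j and arr[i] > arr[j].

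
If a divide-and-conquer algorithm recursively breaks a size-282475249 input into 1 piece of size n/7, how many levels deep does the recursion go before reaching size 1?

For divide and conquer with division factor 7:

Problem sizes at each level:
Level 0: 282475249
Level 1: 40353607
Level 2: 5764801
Level 3: 823543
Level 4: 117649
Level 5: 16807
Level 6: 2401
Level 7: 343
Level 8: 49
Level 9: 7
Level 10: 1

The root is level 0 and the size-1 base case is level 10 (the tree spans levels 0 through 10, i.e. 11 levels counting the root), so the depth is the number of divisions: log_7(282475249) = 10

The recursion tree depth is log_7(282475249) = 10. At each level, the problem size is divided by 7, so it takes 10 divisions to reduce to a base case of size 1. The algorithm makes 1 recursive call at each level.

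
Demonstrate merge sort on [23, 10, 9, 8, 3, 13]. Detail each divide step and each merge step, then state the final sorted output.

Merge sort trace:

Split: [23, 10, 9, 8, 3, 13] -> [23, 10, 9] and [8, 3, 13]
  Split: [23, 10, 9] -> [23] and [10, 9]
    Split: [10, 9] -> [10] and [9]
    Merge: [10] + [9] -> [9, 10]
  Merge: [23] + [9, 10] -> [9, 10, 23]
  Split: [8, 3, 13] -> [8] and [3, 13]
    Split: [3, 13] -> [3] and [13]
    Merge: [3] + [13] -> [3, 13]
  Merge: [8] + [3, 13] -> [3, 8, 13]
Merge: [9, 10, 23] + [3, 8, 13] -> [3, 8, 9, 10, 13, 23]

Final sorted array: [3, 8, 9, 10, 13, 23]

The merge sort proceeds by recursively splitting the array and merging sorted halves.
After all merges, the sorted array is [3, 8, 9, 10, 13, 23].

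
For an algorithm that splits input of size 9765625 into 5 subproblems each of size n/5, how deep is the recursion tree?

For divide and conquer with division factor 5:

Problem sizes at each level:
Level 0: 9765625
Level 1: 1953125
Level 2: 390625
Level 3: 78125
Level 4: 15625
Level 5: 3125
Level 6: 625
Level 7: 125
Level 8: 25
Level 9: 5
Level 10: 1

The root is level 0 and the size-1 base case is level 10 (the tree spans levels 0 through 10, i.e. 11 levels counting the root), so the depth is the number of divisions: log_5(9765625) = 10

The recursion tree depth is log_5(9765625) = 10. At each level, the problem size is divided by 5, so it takes 10 divisions to reduce to a base case of size 1. The algorithm makes 5 recursive calls at each level.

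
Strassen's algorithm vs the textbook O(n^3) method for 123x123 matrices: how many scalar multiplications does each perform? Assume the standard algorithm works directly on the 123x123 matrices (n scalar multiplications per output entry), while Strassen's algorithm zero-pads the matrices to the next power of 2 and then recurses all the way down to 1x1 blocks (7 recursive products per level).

Matrix multiplication for 123x123 matrices:

Strassen's algorithm requires power-of-2 dimensions. Pad 123x123 to 128x128 (next power of 2).

Standard algorithm: 123^3 = 1860867 multiplications
Strassen's algorithm: 7^(log2(128)) = 7^7 = 823543 multiplications
Savings: 1860867 - 823543 = 1037324 multiplications

Standard: 1860867 multiplications (123^3). Strassen: 823543 multiplications (7^7, after padding to 128x128). Strassen reduces 8 recursive multiplications to 7 at each level.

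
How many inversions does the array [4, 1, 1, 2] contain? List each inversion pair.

Finding inversions in [4, 1, 1, 2]:

(0, 1): arr[0]=4 > arr[1]=1
(0, 2): arr[0]=4 > arr[2]=1
(0, 3): arr[0]=4 > arr[3]=2

Total inversions: 3

The array has 3 inversion(s): (0,1), (0,2), (0,3). Each pair (i,j) satisfies i < j and arr[i] > arr[j].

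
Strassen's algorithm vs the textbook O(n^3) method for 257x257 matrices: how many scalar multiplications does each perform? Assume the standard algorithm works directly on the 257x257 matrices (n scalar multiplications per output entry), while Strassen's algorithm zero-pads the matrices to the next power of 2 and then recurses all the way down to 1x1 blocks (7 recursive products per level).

Matrix multiplication for 257x257 matrices:

Strassen's algorithm requires power-of-2 dimensions. Pad 257x257 to 512x512 (next power of 2).

Standard algorithm: 257^3 = 16974593 multiplications
Strassen's algorithm: 7^(log2(512)) = 7^9 = 40353607 multiplications
Difference: 16974593 - 40353607 = -23379014 (Strassen uses MORE here due to padding overhead — for small or just-over-power-of-2 n, padding can outweigh the per-level savings)

Standard: 16974593 multiplications (257^3). Strassen: 40353607 multiplications (7^9, after padding to 512x512). Strassen reduces 8 recursive multiplications to 7 at each level.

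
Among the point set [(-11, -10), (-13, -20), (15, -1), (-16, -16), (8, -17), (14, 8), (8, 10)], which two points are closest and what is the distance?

Computing all pairwise distances among 7 points:

d((-11, -10), (-13, -20)) = 10.198
d((-11, -10), (15, -1)) = 27.5136
d((-11, -10), (-16, -16)) = 7.8102
d((-11, -10), (8, -17)) = 20.2485
d((-11, -10), (14, 8)) = 30.8058
d((-11, -10), (8, 10)) = 27.5862
d((-13, -20), (15, -1)) = 33.8378
d((-13, -20), (-16, -16)) = 5.0 <-- minimum
d((-13, -20), (8, -17)) = 21.2132
d((-13, -20), (14, 8)) = 38.8973
d((-13, -20), (8, 10)) = 36.6197
d((15, -1), (-16, -16)) = 34.4384
d((15, -1), (8, -17)) = 17.4642
d((15, -1), (14, 8)) = 9.0554
d((15, -1), (8, 10)) = 13.0384
d((-16, -16), (8, -17)) = 24.0208
d((-16, -16), (14, 8)) = 38.4187
d((-16, -16), (8, 10)) = 35.3836
d((8, -17), (14, 8)) = 25.7099
d((8, -17), (8, 10)) = 27.0
d((14, 8), (8, 10)) = 6.3246

Closest pair: (-13, -20) and (-16, -16) with distance 5.0

The closest pair is (-13, -20) and (-16, -16) with Euclidean distance 5.0. For 7 points, brute-force pairwise comparison is shown above. For large n, the divide-and-conquer algorithm (sort by x, recurse on halves, check the dividing strip) achieves O(n log n).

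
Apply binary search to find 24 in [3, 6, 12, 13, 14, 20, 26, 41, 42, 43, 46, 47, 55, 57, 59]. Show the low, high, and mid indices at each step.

Binary search for 24 in [3, 6, 12, 13, 14, 20, 26, 41, 42, 43, 46, 47, 55, 57, 59]:

lo=0, hi=14, mid=7, arr[mid]=41 -> 41 > 24, search left half
lo=0, hi=6, mid=3, arr[mid]=13 -> 13 < 24, search right half
lo=4, hi=6, mid=5, arr[mid]=20 -> 20 < 24, search right half
lo=6, hi=6, mid=6, arr[mid]=26 -> 26 > 24, search left half
lo=6 > hi=5, target 24 not found

Binary search determines that 24 is not in the array after 4 comparisons. The search space was exhausted without finding the target.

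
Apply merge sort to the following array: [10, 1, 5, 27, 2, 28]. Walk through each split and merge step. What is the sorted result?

Merge sort trace:

Split: [10, 1, 5, 27, 2, 28] -> [10, 1, 5] and [27, 2, 28]
  Split: [10, 1, 5] -> [10] and [1, 5]
    Split: [1, 5] -> [1] and [5]
    Merge: [1] + [5] -> [1, 5]
  Merge: [10] + [1, 5] -> [1, 5, 10]
  Split: [27, 2, 28] -> [27] and [2, 28]
    Split: [2, 28] -> [2] and [28]
    Merge: [2] + [28] -> [2, 28]
  Merge: [27] + [2, 28] -> [2, 27, 28]
Merge: [1, 5, 10] + [2, 27, 28] -> [1, 2, 5, 10, 27, 28]

Final sorted array: [1, 2, 5, 10, 27, 28]

The merge sort proceeds by recursively splitting the array and merging sorted halves.
After all merges, the sorted array is [1, 2, 5, 10, 27, 28].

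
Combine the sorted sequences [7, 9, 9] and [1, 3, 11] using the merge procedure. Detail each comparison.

Merging process:

Compare 7 vs 1: take 1 from right. Merged: [1]
Compare 7 vs 3: take 3 from right. Merged: [1, 3]
Compare 7 vs 11: take 7 from left. Merged: [1, 3, 7]
Compare 9 vs 11: take 9 from left. Merged: [1, 3, 7, 9]
Compare 9 vs 11: take 9 from left. Merged: [1, 3, 7, 9, 9]
Append remaining from right: [11]. Merged: [1, 3, 7, 9, 9, 11]

Final merged array: [1, 3, 7, 9, 9, 11]
Total comparisons: 5

The merged array is [1, 3, 7, 9, 9, 11], requiring 5 comparisons. The merge step runs in O(n) time where n is the total number of elements.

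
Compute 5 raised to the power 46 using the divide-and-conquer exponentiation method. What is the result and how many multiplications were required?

Computing 5^46 by squaring (build up from 5^1; each line after the first costs one multiplication):

5^1 = 5
5^2 = (5^1)^2 = 5^2 = 25
5^4 = (5^2)^2 = 25^2 = 625
5^5 = 5 * 5^4 = 5 * 625 = 3125
5^10 = (5^5)^2 = 3125^2 = 9765625
5^11 = 5 * 5^10 = 5 * 9765625 = 48828125
5^22 = (5^11)^2 = 48828125^2 = 2384185791015625
5^23 = 5 * 5^22 = 5 * 2384185791015625 = 11920928955078125
5^46 = (5^23)^2 = 11920928955078125^2 = 142108547152020037174224853515625

Result: 142108547152020037174224853515625
Multiplications needed: 8 (8 lines after 5^1)

5^46 = 142108547152020037174224853515625. Using exponentiation by squaring, this requires 8 multiplications. The key idea: if the exponent is even, square the half-power; if odd, multiply by the base once.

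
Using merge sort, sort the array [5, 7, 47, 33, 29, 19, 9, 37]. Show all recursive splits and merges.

Merge sort trace:

Split: [5, 7, 47, 33, 29, 19, 9, 37] -> [5, 7, 47, 33] and [29, 19, 9, 37]
  Split: [5, 7, 47, 33] -> [5, 7] and [47, 33]
    Split: [5, 7] -> [5] and [7]
    Merge: [5] + [7] -> [5, 7]
    Split: [47, 33] -> [47] and [33]
    Merge: [47] + [33] -> [33, 47]
  Merge: [5, 7] + [33, 47] -> [5, 7, 33, 47]
  Split: [29, 19, 9, 37] -> [29, 19] and [9, 37]
    Split: [29, 19] -> [29] and [19]
    Merge: [29] + [19] -> [19, 29]
    Split: [9, 37] -> [9] and [37]
    Merge: [9] + [37] -> [9, 37]
  Merge: [19, 29] + [9, 37] -> [9, 19, 29, 37]
Merge: [5, 7, 33, 47] + [9, 19, 29, 37] -> [5, 7, 9, 19, 29, 33, 37, 47]

Final sorted array: [5, 7, 9, 19, 29, 33, 37, 47]

The merge sort proceeds by recursively splitting the array and merging sorted halves.
After all merges, the sorted array is [5, 7, 9, 19, 29, 33, 37, 47].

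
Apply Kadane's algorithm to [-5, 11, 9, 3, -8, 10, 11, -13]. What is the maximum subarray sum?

Using Kadane's algorithm on [-5, 11, 9, 3, -8, 10, 11, -13]:

Scanning through the array:
Position 1 (value 11): max_ending_here = 11, max_so_far = 11
Position 2 (value 9): max_ending_here = 20, max_so_far = 20
Position 3 (value 3): max_ending_here = 23, max_so_far = 23
Position 4 (value -8): max_ending_here = 15, max_so_far = 23
Position 5 (value 10): max_ending_here = 25, max_so_far = 25
Position 6 (value 11): max_ending_here = 36, max_so_far = 36
Position 7 (value -13): max_ending_here = 23, max_so_far = 36

Maximum subarray: [11, 9, 3, -8, 10, 11]
Maximum sum: 36

The maximum subarray is [11, 9, 3, -8, 10, 11] with sum 36. This subarray runs from index 1 to index 6.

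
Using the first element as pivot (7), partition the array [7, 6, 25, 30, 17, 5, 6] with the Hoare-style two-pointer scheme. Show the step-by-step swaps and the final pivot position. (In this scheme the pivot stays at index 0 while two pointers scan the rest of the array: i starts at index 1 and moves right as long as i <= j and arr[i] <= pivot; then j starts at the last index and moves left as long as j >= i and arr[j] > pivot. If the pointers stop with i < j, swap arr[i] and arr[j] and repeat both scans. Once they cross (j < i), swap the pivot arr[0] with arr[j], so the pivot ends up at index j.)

Hoare-style two-pointer partition with pivot = 7:

Initial array: [7, 6, 25, 30, 17, 5, 6]

Pointers start at i = 1, j = 6.
i stops at index 2 (arr[2]=25 > 7), j stops at index 6 (arr[6]=6 <= 7): swap arr[2] and arr[6], array becomes [7, 6, 6, 30, 17, 5, 25]
i stops at index 3 (arr[3]=30 > 7), j stops at index 5 (arr[5]=5 <= 7): swap arr[3] and arr[5], array becomes [7, 6, 6, 5, 17, 30, 25]
i ends at 4, j ends at 3: the pointers have crossed (j < i), so scanning stops.

Swap pivot arr[0] with arr[3] to place pivot at position 3: [5, 6, 6, 7, 17, 30, 25]
Pivot position: 3

After partitioning with pivot 7, the array becomes [5, 6, 6, 7, 17, 30, 25]. The pivot is placed at index 3. All elements to the left of the pivot are <= 7, and all elements to the right are > 7.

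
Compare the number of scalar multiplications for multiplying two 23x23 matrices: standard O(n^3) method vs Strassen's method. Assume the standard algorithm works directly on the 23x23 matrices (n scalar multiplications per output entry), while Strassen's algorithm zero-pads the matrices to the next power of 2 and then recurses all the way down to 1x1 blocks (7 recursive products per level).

Matrix multiplication for 23x23 matrices:

Strassen's algorithm requires power-of-2 dimensions. Pad 23x23 to 32x32 (next power of 2).

Standard algorithm: 23^3 = 12167 multiplications
Strassen's algorithm: 7^(log2(32)) = 7^5 = 16807 multiplications
Difference: 12167 - 16807 = -4640 (Strassen uses MORE here due to padding overhead — for small or just-over-power-of-2 n, padding can outweigh the per-level savings)

Standard: 12167 multiplications (23^3). Strassen: 16807 multiplications (7^5, after padding to 32x32). Strassen reduces 8 recursive multiplications to 7 at each level.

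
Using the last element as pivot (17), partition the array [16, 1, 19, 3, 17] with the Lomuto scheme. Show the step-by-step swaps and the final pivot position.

Lomuto partition with pivot = 17:

Initial array: [16, 1, 19, 3, 17]

arr[0]=16 <= 17: swap with position 0, array becomes [16, 1, 19, 3, 17]
arr[1]=1 <= 17: swap with position 1, array becomes [16, 1, 19, 3, 17]
arr[2]=19 > 17: no swap
arr[3]=3 <= 17: swap with position 2, array becomes [16, 1, 3, 19, 17]

Place pivot at position 3: [16, 1, 3, 17, 19]
Pivot position: 3

After partitioning with pivot 17, the array becomes [16, 1, 3, 17, 19]. The pivot is placed at index 3. All elements to the left of the pivot are <= 17, and all elements to the right are > 17.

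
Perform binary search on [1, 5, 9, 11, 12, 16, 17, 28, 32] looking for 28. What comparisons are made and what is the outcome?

Binary search for 28 in [1, 5, 9, 11, 12, 16, 17, 28, 32]:

lo=0, hi=8, mid=4, arr[mid]=12 -> 12 < 28, search right half
lo=5, hi=8, mid=6, arr[mid]=17 -> 17 < 28, search right half
lo=7, hi=8, mid=7, arr[mid]=28 -> Found target at index 7!

Binary search finds 28 at index 7 after 3 comparisons. The search repeatedly halves the search space by comparing with the middle element.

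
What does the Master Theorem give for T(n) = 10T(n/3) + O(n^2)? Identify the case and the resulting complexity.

Master Theorem for T(n) = 10T(n/3) + O(n^2):

a = 10, b = 3, c = 2
log_b(a) = log_3(10) = 2.0959

Case 1: c = 2 < log_3(10) = 2.0959
T(n) = O(n^(log_3 10))

For T(n) = 10T(n/3) + O(n^2): log_3(10) = 2.0959. This is Case 1 of the Master Theorem (c < log_b(a), work dominated by leaves), giving O(n^(log_3 10)).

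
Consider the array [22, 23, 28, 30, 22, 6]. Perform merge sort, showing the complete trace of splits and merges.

Merge sort trace:

Split: [22, 23, 28, 30, 22, 6] -> [22, 23, 28] and [30, 22, 6]
  Split: [22, 23, 28] -> [22] and [23, 28]
    Split: [23, 28] -> [23] and [28]
    Merge: [23] + [28] -> [23, 28]
  Merge: [22] + [23, 28] -> [22, 23, 28]
  Split: [30, 22, 6] -> [30] and [22, 6]
    Split: [22, 6] -> [22] and [6]
    Merge: [22] + [6] -> [6, 22]
  Merge: [30] + [6, 22] -> [6, 22, 30]
Merge: [22, 23, 28] + [6, 22, 30] -> [6, 22, 22, 23, 28, 30]

Final sorted array: [6, 22, 22, 23, 28, 30]

The merge sort proceeds by recursively splitting the array and merging sorted halves.
After all merges, the sorted array is [6, 22, 22, 23, 28, 30].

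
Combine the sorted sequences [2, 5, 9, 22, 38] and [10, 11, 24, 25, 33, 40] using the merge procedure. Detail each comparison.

Merging process:

Compare 2 vs 10: take 2 from left. Merged: [2]
Compare 5 vs 10: take 5 from left. Merged: [2, 5]
Compare 9 vs 10: take 9 from left. Merged: [2, 5, 9]
Compare 22 vs 10: take 10 from right. Merged: [2, 5, 9, 10]
Compare 22 vs 11: take 11 from right. Merged: [2, 5, 9, 10, 11]
Compare 22 vs 24: take 22 from left. Merged: [2, 5, 9, 10, 11, 22]
Compare 38 vs 24: take 24 from right. Merged: [2, 5, 9, 10, 11, 22, 24]
Compare 38 vs 25: take 25 from right. Merged: [2, 5, 9, 10, 11, 22, 24, 25]
Compare 38 vs 33: take 33 from right. Merged: [2, 5, 9, 10, 11, 22, 24, 25, 33]
Compare 38 vs 40: take 38 from left. Merged: [2, 5, 9, 10, 11, 22, 24, 25, 33, 38]
Append remaining from right: [40]. Merged: [2, 5, 9, 10, 11, 22, 24, 25, 33, 38, 40]

Final merged array: [2, 5, 9, 10, 11, 22, 24, 25, 33, 38, 40]
Total comparisons: 10

The merged array is [2, 5, 9, 10, 11, 22, 24, 25, 33, 38, 40], requiring 10 comparisons. The merge step runs in O(n) time where n is the total number of elements.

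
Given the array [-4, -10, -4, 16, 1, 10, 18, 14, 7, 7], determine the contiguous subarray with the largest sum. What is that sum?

Using Kadane's algorithm on [-4, -10, -4, 16, 1, 10, 18, 14, 7, 7]:

Scanning through the array:
Position 1 (value -10): max_ending_here = -10, max_so_far = -4
Position 2 (value -4): max_ending_here = -4, max_so_far = -4
Position 3 (value 16): max_ending_here = 16, max_so_far = 16
Position 4 (value 1): max_ending_here = 17, max_so_far = 17
Position 5 (value 10): max_ending_here = 27, max_so_far = 27
Position 6 (value 18): max_ending_here = 45, max_so_far = 45
Position 7 (value 14): max_ending_here = 59, max_so_far = 59
Position 8 (value 7): max_ending_here = 66, max_so_far = 66
Position 9 (value 7): max_ending_here = 73, max_so_far = 73

Maximum subarray: [16, 1, 10, 18, 14, 7, 7]
Maximum sum: 73

The maximum subarray is [16, 1, 10, 18, 14, 7, 7] with sum 73. This subarray runs from index 3 to index 9.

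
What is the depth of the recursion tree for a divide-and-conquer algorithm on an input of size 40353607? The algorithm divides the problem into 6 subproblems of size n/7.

For divide and conquer with division factor 7:

Problem sizes at each level:
Level 0: 40353607
Level 1: 5764801
Level 2: 823543
Level 3: 117649
Level 4: 16807
Level 5: 2401
Level 6: 343
Level 7: 49
Level 8: 7
Level 9: 1

The root is level 0 and the size-1 base case is level 9 (the tree spans levels 0 through 9, i.e. 10 levels counting the root), so the depth is the number of divisions: log_7(40353607) = 9

The recursion tree depth is log_7(40353607) = 9. At each level, the problem size is divided by 7, so it takes 9 divisions to reduce to a base case of size 1. The algorithm makes 6 recursive calls at each level.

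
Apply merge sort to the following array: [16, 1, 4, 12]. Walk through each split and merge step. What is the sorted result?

Merge sort trace:

Split: [16, 1, 4, 12] -> [16, 1] and [4, 12]
  Split: [16, 1] -> [16] and [1]
  Merge: [16] + [1] -> [1, 16]
  Split: [4, 12] -> [4] and [12]
  Merge: [4] + [12] -> [4, 12]
Merge: [1, 16] + [4, 12] -> [1, 4, 12, 16]

Final sorted array: [1, 4, 12, 16]

The merge sort proceeds by recursively splitting the array and merging sorted halves.
After all merges, the sorted array is [1, 4, 12, 16].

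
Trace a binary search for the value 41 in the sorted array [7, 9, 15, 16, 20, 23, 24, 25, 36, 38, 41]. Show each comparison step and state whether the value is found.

Binary search for 41 in [7, 9, 15, 16, 20, 23, 24, 25, 36, 38, 41]:

lo=0, hi=10, mid=5, arr[mid]=23 -> 23 < 41, search right half
lo=6, hi=10, mid=8, arr[mid]=36 -> 36 < 41, search right half
lo=9, hi=10, mid=9, arr[mid]=38 -> 38 < 41, search right half
lo=10, hi=10, mid=10, arr[mid]=41 -> Found target at index 10!

Binary search finds 41 at index 10 after 4 comparisons. The search repeatedly halves the search space by comparing with the middle element.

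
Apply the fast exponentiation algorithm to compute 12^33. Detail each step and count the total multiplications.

Computing 12^33 by squaring (build up from 12^1; each line after the first costs one multiplication):

12^1 = 12
12^2 = (12^1)^2 = 12^2 = 144
12^4 = (12^2)^2 = 144^2 = 20736
12^8 = (12^4)^2 = 20736^2 = 429981696
12^16 = (12^8)^2 = 429981696^2 = 184884258895036416
12^32 = (12^16)^2 = 184884258895036416^2 = 34182189187166852111368841966125056
12^33 = 12 * 12^32 = 12 * 34182189187166852111368841966125056 = 410186270246002225336426103593500672

Result: 410186270246002225336426103593500672
Multiplications needed: 6 (6 lines after 12^1)

12^33 = 410186270246002225336426103593500672. Using exponentiation by squaring, this requires 6 multiplications. The key idea: if the exponent is even, square the half-power; if odd, multiply by the base once.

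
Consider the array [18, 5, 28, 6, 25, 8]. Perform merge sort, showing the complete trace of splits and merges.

Merge sort trace:

Split: [18, 5, 28, 6, 25, 8] -> [18, 5, 28] and [6, 25, 8]
  Split: [18, 5, 28] -> [18] and [5, 28]
    Split: [5, 28] -> [5] and [28]
    Merge: [5] + [28] -> [5, 28]
  Merge: [18] + [5, 28] -> [5, 18, 28]
  Split: [6, 25, 8] -> [6] and [25, 8]
    Split: [25, 8] -> [25] and [8]
    Merge: [25] + [8] -> [8, 25]
  Merge: [6] + [8, 25] -> [6, 8, 25]
Merge: [5, 18, 28] + [6, 8, 25] -> [5, 6, 8, 18, 25, 28]

Final sorted array: [5, 6, 8, 18, 25, 28]

The merge sort proceeds by recursively splitting the array and merging sorted halves.
After all merges, the sorted array is [5, 6, 8, 18, 25, 28].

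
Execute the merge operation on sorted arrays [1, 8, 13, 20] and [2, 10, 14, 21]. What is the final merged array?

Merging process:

Compare 1 vs 2: take 1 from left. Merged: [1]
Compare 8 vs 2: take 2 from right. Merged: [1, 2]
Compare 8 vs 10: take 8 from left. Merged: [1, 2, 8]
Compare 13 vs 10: take 10 from right. Merged: [1, 2, 8, 10]
Compare 13 vs 14: take 13 from left. Merged: [1, 2, 8, 10, 13]
Compare 20 vs 14: take 14 from right. Merged: [1, 2, 8, 10, 13, 14]
Compare 20 vs 21: take 20 from left. Merged: [1, 2, 8, 10, 13, 14, 20]
Append remaining from right: [21]. Merged: [1, 2, 8, 10, 13, 14, 20, 21]

Final merged array: [1, 2, 8, 10, 13, 14, 20, 21]
Total comparisons: 7

The merged array is [1, 2, 8, 10, 13, 14, 20, 21], requiring 7 comparisons. The merge step runs in O(n) time where n is the total number of elements.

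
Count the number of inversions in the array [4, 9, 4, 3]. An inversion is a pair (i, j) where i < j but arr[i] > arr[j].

Finding inversions in [4, 9, 4, 3]:

(0, 3): arr[0]=4 > arr[3]=3
(1, 2): arr[1]=9 > arr[2]=4
(1, 3): arr[1]=9 > arr[3]=3
(2, 3): arr[2]=4 > arr[3]=3

Total inversions: 4

The array has 4 inversion(s): (0,3), (1,2), (1,3), (2,3). Each pair (i,j) satisfies i < j and arr[i] > arr[j].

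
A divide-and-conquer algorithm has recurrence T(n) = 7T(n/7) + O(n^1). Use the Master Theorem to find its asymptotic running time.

Master Theorem for T(n) = 7T(n/7) + O(n^1):

a = 7, b = 7, c = 1
log_b(a) = log_7(7) = 1.0000

Case 2: c = 1 = log_7(7) = 1.0000
T(n) = O(n^1 log n) = O(n log n)

For T(n) = 7T(n/7) + O(n^1): log_7(7) = 1.0000. This is Case 2 of the Master Theorem (c = log_b(a), equal work at all levels), giving O(n log n).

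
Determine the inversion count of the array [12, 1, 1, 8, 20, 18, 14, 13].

Finding inversions in [12, 1, 1, 8, 20, 18, 14, 13]:

(0, 1): arr[0]=12 > arr[1]=1
(0, 2): arr[0]=12 > arr[2]=1
(0, 3): arr[0]=12 > arr[3]=8
(4, 5): arr[4]=20 > arr[5]=18
(4, 6): arr[4]=20 > arr[6]=14
(4, 7): arr[4]=20 > arr[7]=13
(5, 6): arr[5]=18 > arr[6]=14
(5, 7): arr[5]=18 > arr[7]=13
(6, 7): arr[6]=14 > arr[7]=13

Total inversions: 9

The array has 9 inversion(s): (0,1), (0,2), (0,3), (4,5), (4,6), (4,7), (5,6), (5,7), (6,7). Each pair (i,j) satisfies i < j and arr[i] > arr[j].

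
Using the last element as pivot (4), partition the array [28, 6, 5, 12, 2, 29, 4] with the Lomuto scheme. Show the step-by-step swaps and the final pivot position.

Lomuto partition with pivot = 4:

Initial array: [28, 6, 5, 12, 2, 29, 4]

arr[0]=28 > 4: no swap
arr[1]=6 > 4: no swap
arr[2]=5 > 4: no swap
arr[3]=12 > 4: no swap
arr[4]=2 <= 4: swap with position 0, array becomes [2, 6, 5, 12, 28, 29, 4]
arr[5]=29 > 4: no swap

Place pivot at position 1: [2, 4, 5, 12, 28, 29, 6]
Pivot position: 1

After partitioning with pivot 4, the array becomes [2, 4, 5, 12, 28, 29, 6]. The pivot is placed at index 1. All elements to the left of the pivot are <= 4, and all elements to the right are > 4.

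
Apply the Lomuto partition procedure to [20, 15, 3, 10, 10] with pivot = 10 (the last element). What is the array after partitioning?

Lomuto partition with pivot = 10:

Initial array: [20, 15, 3, 10, 10]

arr[0]=20 > 10: no swap
arr[1]=15 > 10: no swap
arr[2]=3 <= 10: swap with position 0, array becomes [3, 15, 20, 10, 10]
arr[3]=10 <= 10: swap with position 1, array becomes [3, 10, 20, 15, 10]

Place pivot at position 2: [3, 10, 10, 15, 20]
Pivot position: 2

After partitioning with pivot 10, the array becomes [3, 10, 10, 15, 20]. The pivot is placed at index 2. All elements to the left of the pivot are <= 10, and all elements to the right are > 10.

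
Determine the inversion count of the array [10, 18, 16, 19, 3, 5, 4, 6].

Finding inversions in [10, 18, 16, 19, 3, 5, 4, 6]:

(0, 4): arr[0]=10 > arr[4]=3
(0, 5): arr[0]=10 > arr[5]=5
(0, 6): arr[0]=10 > arr[6]=4
(0, 7): arr[0]=10 > arr[7]=6
(1, 2): arr[1]=18 > arr[2]=16
(1, 4): arr[1]=18 > arr[4]=3
(1, 5): arr[1]=18 > arr[5]=5
(1, 6): arr[1]=18 > arr[6]=4
(1, 7): arr[1]=18 > arr[7]=6
(2, 4): arr[2]=16 > arr[4]=3
(2, 5): arr[2]=16 > arr[5]=5
(2, 6): arr[2]=16 > arr[6]=4
(2, 7): arr[2]=16 > arr[7]=6
(3, 4): arr[3]=19 > arr[4]=3
(3, 5): arr[3]=19 > arr[5]=5
(3, 6): arr[3]=19 > arr[6]=4
(3, 7): arr[3]=19 > arr[7]=6
(5, 6): arr[5]=5 > arr[6]=4

Total inversions: 18

The array has 18 inversion(s): (0,4), (0,5), (0,6), (0,7), (1,2), (1,4), (1,5), (1,6), (1,7), (2,4), (2,5), (2,6), (2,7), (3,4), (3,5), (3,6), (3,7), (5,6). Each pair (i,j) satisfies i < j and arr[i] > arr[j].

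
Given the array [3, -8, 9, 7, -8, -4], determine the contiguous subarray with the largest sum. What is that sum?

Using Kadane's algorithm on [3, -8, 9, 7, -8, -4]:

Scanning through the array:
Position 1 (value -8): max_ending_here = -5, max_so_far = 3
Position 2 (value 9): max_ending_here = 9, max_so_far = 9
Position 3 (value 7): max_ending_here = 16, max_so_far = 16
Position 4 (value -8): max_ending_here = 8, max_so_far = 16
Position 5 (value -4): max_ending_here = 4, max_so_far = 16

Maximum subarray: [9, 7]
Maximum sum: 16

The maximum subarray is [9, 7] with sum 16. This subarray runs from index 2 to index 3.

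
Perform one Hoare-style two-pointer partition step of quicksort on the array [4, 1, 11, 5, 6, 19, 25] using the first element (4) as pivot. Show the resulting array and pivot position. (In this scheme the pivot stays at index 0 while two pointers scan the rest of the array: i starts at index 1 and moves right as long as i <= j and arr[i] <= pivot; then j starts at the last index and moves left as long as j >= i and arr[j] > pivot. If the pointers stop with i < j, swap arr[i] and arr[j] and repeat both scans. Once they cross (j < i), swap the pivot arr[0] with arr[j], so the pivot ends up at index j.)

Hoare-style two-pointer partition with pivot = 4:

Initial array: [4, 1, 11, 5, 6, 19, 25]

Pointers start at i = 1, j = 6.
i ends at 2, j ends at 1: the pointers have crossed (j < i), so scanning stops.

Swap pivot arr[0] with arr[1] to place pivot at position 1: [1, 4, 11, 5, 6, 19, 25]
Pivot position: 1

After partitioning with pivot 4, the array becomes [1, 4, 11, 5, 6, 19, 25]. The pivot is placed at index 1. All elements to the left of the pivot are <= 4, and all elements to the right are > 4.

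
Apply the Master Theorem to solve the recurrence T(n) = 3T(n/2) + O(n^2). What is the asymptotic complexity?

Master Theorem for T(n) = 3T(n/2) + O(n^2):

a = 3, b = 2, c = 2
log_b(a) = log_2(3) = 1.5850

Case 3: c = 2 > log_2(3) = 1.5850
T(n) = O(n^2) = O(n^2)

For T(n) = 3T(n/2) + O(n^2): log_2(3) = 1.5850. This is Case 3 of the Master Theorem (c > log_b(a), work dominated by root), giving O(n^2).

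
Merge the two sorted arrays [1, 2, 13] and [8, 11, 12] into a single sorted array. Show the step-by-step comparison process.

Merging process:

Compare 1 vs 8: take 1 from left. Merged: [1]
Compare 2 vs 8: take 2 from left. Merged: [1, 2]
Compare 13 vs 8: take 8 from right. Merged: [1, 2, 8]
Compare 13 vs 11: take 11 from right. Merged: [1, 2, 8, 11]
Compare 13 vs 12: take 12 from right. Merged: [1, 2, 8, 11, 12]
Append remaining from left: [13]. Merged: [1, 2, 8, 11, 12, 13]

Final merged array: [1, 2, 8, 11, 12, 13]
Total comparisons: 5

The merged array is [1, 2, 8, 11, 12, 13], requiring 5 comparisons. The merge step runs in O(n) time where n is the total number of elements.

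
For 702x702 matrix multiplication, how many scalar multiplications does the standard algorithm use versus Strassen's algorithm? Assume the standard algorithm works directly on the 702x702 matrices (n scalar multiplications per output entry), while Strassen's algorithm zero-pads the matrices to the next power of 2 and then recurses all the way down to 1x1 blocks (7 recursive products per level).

Matrix multiplication for 702x702 matrices:

Strassen's algorithm requires power-of-2 dimensions. Pad 702x702 to 1024x1024 (next power of 2).

Standard algorithm: 702^3 = 345948408 multiplications
Strassen's algorithm: 7^(log2(1024)) = 7^10 = 282475249 multiplications
Savings: 345948408 - 282475249 = 63473159 multiplications

Standard: 345948408 multiplications (702^3). Strassen: 282475249 multiplications (7^10, after padding to 1024x1024). Strassen reduces 8 recursive multiplications to 7 at each level.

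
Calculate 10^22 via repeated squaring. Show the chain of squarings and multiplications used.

Computing 10^22 by squaring (build up from 10^1; each line after the first costs one multiplication):

10^1 = 10
10^2 = (10^1)^2 = 10^2 = 100
10^4 = (10^2)^2 = 100^2 = 10000
10^5 = 10 * 10^4 = 10 * 10000 = 100000
10^10 = (10^5)^2 = 100000^2 = 10000000000
10^11 = 10 * 10^10 = 10 * 10000000000 = 100000000000
10^22 = (10^11)^2 = 100000000000^2 = 10000000000000000000000

Result: 10000000000000000000000
Multiplications needed: 6 (6 lines after 10^1)

10^22 = 10000000000000000000000. Using exponentiation by squaring, this requires 6 multiplications. The key idea: if the exponent is even, square the half-power; if odd, multiply by the base once.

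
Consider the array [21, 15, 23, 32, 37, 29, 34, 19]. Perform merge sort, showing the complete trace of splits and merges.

Merge sort trace:

Split: [21, 15, 23, 32, 37, 29, 34, 19] -> [21, 15, 23, 32] and [37, 29, 34, 19]
  Split: [21, 15, 23, 32] -> [21, 15] and [23, 32]
    Split: [21, 15] -> [21] and [15]
    Merge: [21] + [15] -> [15, 21]
    Split: [23, 32] -> [23] and [32]
    Merge: [23] + [32] -> [23, 32]
  Merge: [15, 21] + [23, 32] -> [15, 21, 23, 32]
  Split: [37, 29, 34, 19] -> [37, 29] and [34, 19]
    Split: [37, 29] -> [37] and [29]
    Merge: [37] + [29] -> [29, 37]
    Split: [34, 19] -> [34] and [19]
    Merge: [34] + [19] -> [19, 34]
  Merge: [29, 37] + [19, 34] -> [19, 29, 34, 37]
Merge: [15, 21, 23, 32] + [19, 29, 34, 37] -> [15, 19, 21, 23, 29, 32, 34, 37]

Final sorted array: [15, 19, 21, 23, 29, 32, 34, 37]

The merge sort proceeds by recursively splitting the array and merging sorted halves.
After all merges, the sorted array is [15, 19, 21, 23, 29, 32, 34, 37].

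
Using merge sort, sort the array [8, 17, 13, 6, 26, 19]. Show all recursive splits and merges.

Merge sort trace:

Split: [8, 17, 13, 6, 26, 19] -> [8, 17, 13] and [6, 26, 19]
  Split: [8, 17, 13] -> [8] and [17, 13]
    Split: [17, 13] -> [17] and [13]
    Merge: [17] + [13] -> [13, 17]
  Merge: [8] + [13, 17] -> [8, 13, 17]
  Split: [6, 26, 19] -> [6] and [26, 19]
    Split: [26, 19] -> [26] and [19]
    Merge: [26] + [19] -> [19, 26]
  Merge: [6] + [19, 26] -> [6, 19, 26]
Merge: [8, 13, 17] + [6, 19, 26] -> [6, 8, 13, 17, 19, 26]

Final sorted array: [6, 8, 13, 17, 19, 26]

The merge sort proceeds by recursively splitting the array and merging sorted halves.
After all merges, the sorted array is [6, 8, 13, 17, 19, 26].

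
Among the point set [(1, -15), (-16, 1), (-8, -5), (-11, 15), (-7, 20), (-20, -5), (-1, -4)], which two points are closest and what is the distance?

Computing all pairwise distances among 7 points:

d((1, -15), (-16, 1)) = 23.3452
d((1, -15), (-8, -5)) = 13.4536
d((1, -15), (-11, 15)) = 32.311
d((1, -15), (-7, 20)) = 35.9026
d((1, -15), (-20, -5)) = 23.2594
d((1, -15), (-1, -4)) = 11.1803
d((-16, 1), (-8, -5)) = 10.0
d((-16, 1), (-11, 15)) = 14.8661
d((-16, 1), (-7, 20)) = 21.0238
d((-16, 1), (-20, -5)) = 7.2111
d((-16, 1), (-1, -4)) = 15.8114
d((-8, -5), (-11, 15)) = 20.2237
d((-8, -5), (-7, 20)) = 25.02
d((-8, -5), (-20, -5)) = 12.0
d((-8, -5), (-1, -4)) = 7.0711
d((-11, 15), (-7, 20)) = 6.4031 <-- minimum
d((-11, 15), (-20, -5)) = 21.9317
d((-11, 15), (-1, -4)) = 21.4709
d((-7, 20), (-20, -5)) = 28.178
d((-7, 20), (-1, -4)) = 24.7386
d((-20, -5), (-1, -4)) = 19.0263

Closest pair: (-11, 15) and (-7, 20) with distance 6.4031

The closest pair is (-11, 15) and (-7, 20) with Euclidean distance 6.4031. For 7 points, brute-force pairwise comparison is shown above. For large n, the divide-and-conquer algorithm (sort by x, recurse on halves, check the dividing strip) achieves O(n log n).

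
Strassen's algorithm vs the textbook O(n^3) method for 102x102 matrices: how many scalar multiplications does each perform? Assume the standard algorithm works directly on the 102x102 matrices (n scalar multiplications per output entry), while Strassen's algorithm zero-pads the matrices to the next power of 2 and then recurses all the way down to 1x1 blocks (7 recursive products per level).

Matrix multiplication for 102x102 matrices:

Strassen's algorithm requires power-of-2 dimensions. Pad 102x102 to 128x128 (next power of 2).

Standard algorithm: 102^3 = 1061208 multiplications
Strassen's algorithm: 7^(log2(128)) = 7^7 = 823543 multiplications
Savings: 1061208 - 823543 = 237665 multiplications

Standard: 1061208 multiplications (102^3). Strassen: 823543 multiplications (7^7, after padding to 128x128). Strassen reduces 8 recursive multiplications to 7 at each level.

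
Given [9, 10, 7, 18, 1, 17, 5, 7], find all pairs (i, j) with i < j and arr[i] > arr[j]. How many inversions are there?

Finding inversions in [9, 10, 7, 18, 1, 17, 5, 7]:

(0, 2): arr[0]=9 > arr[2]=7
(0, 4): arr[0]=9 > arr[4]=1
(0, 6): arr[0]=9 > arr[6]=5
(0, 7): arr[0]=9 > arr[7]=7
(1, 2): arr[1]=10 > arr[2]=7
(1, 4): arr[1]=10 > arr[4]=1
(1, 6): arr[1]=10 > arr[6]=5
(1, 7): arr[1]=10 > arr[7]=7
(2, 4): arr[2]=7 > arr[4]=1
(2, 6): arr[2]=7 > arr[6]=5
(3, 4): arr[3]=18 > arr[4]=1
(3, 5): arr[3]=18 > arr[5]=17
(3, 6): arr[3]=18 > arr[6]=5
(3, 7): arr[3]=18 > arr[7]=7
(5, 6): arr[5]=17 > arr[6]=5
(5, 7): arr[5]=17 > arr[7]=7

Total inversions: 16

The array has 16 inversion(s): (0,2), (0,4), (0,6), (0,7), (1,2), (1,4), (1,6), (1,7), (2,4), (2,6), (3,4), (3,5), (3,6), (3,7), (5,6), (5,7). Each pair (i,j) satisfies i < j and arr[i] > arr[j].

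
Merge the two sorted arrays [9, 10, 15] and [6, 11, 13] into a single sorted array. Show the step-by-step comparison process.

Merging process:

Compare 9 vs 6: take 6 from right. Merged: [6]
Compare 9 vs 11: take 9 from left. Merged: [6, 9]
Compare 10 vs 11: take 10 from left. Merged: [6, 9, 10]
Compare 15 vs 11: take 11 from right. Merged: [6, 9, 10, 11]
Compare 15 vs 13: take 13 from right. Merged: [6, 9, 10, 11, 13]
Append remaining from left: [15]. Merged: [6, 9, 10, 11, 13, 15]

Final merged array: [6, 9, 10, 11, 13, 15]
Total comparisons: 5

The merged array is [6, 9, 10, 11, 13, 15], requiring 5 comparisons. The merge step runs in O(n) time where n is the total number of elements.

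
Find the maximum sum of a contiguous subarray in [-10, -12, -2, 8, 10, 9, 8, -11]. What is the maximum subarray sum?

Using Kadane's algorithm on [-10, -12, -2, 8, 10, 9, 8, -11]:

Scanning through the array:
Position 1 (value -12): max_ending_here = -12, max_so_far = -10
Position 2 (value -2): max_ending_here = -2, max_so_far = -2
Position 3 (value 8): max_ending_here = 8, max_so_far = 8
Position 4 (value 10): max_ending_here = 18, max_so_far = 18
Position 5 (value 9): max_ending_here = 27, max_so_far = 27
Position 6 (value 8): max_ending_here = 35, max_so_far = 35
Position 7 (value -11): max_ending_here = 24, max_so_far = 35

Maximum subarray: [8, 10, 9, 8]
Maximum sum: 35

The maximum subarray is [8, 10, 9, 8] with sum 35. This subarray runs from index 3 to index 6.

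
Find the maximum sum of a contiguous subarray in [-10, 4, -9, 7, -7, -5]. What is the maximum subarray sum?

Using Kadane's algorithm on [-10, 4, -9, 7, -7, -5]:

Scanning through the array:
Position 1 (value 4): max_ending_here = 4, max_so_far = 4
Position 2 (value -9): max_ending_here = -5, max_so_far = 4
Position 3 (value 7): max_ending_here = 7, max_so_far = 7
Position 4 (value -7): max_ending_here = 0, max_so_far = 7
Position 5 (value -5): max_ending_here = -5, max_so_far = 7

Maximum subarray: [7]
Maximum sum: 7

The maximum subarray is [7] with sum 7. This subarray runs from index 3 to index 3.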